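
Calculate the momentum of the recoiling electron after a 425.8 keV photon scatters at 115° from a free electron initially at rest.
2.8750e-22 kg·m/s

The electron is initially at rest, so by conservation of momentum:
p⃗_e = p⃗₀ − p⃗'  (incident photon momentum minus scattered photon momentum)

Photon momentum magnitudes (p = h/λ = E/c):
λ₀ = hc/E₀ = 2.9118 pm → p₀ = h/λ₀ = 2.2756e-22 kg·m/s
Δλ = λ_C(1 − cos 115°) = 3.4517 pm
λ' = 6.3635 pm → p' = h/λ' = 1.0413e-22 kg·m/s

The scattered photon makes angle θ = 115° with the incident direction, so by the law of cosines:
|p⃗_e|² = p₀² + p'² − 2p₀p'cos θ
|p⃗_e|² = (2.2756e-22)² + (1.0413e-22)² − 2·2.2756e-22·1.0413e-22·cos(115°)
|p⃗_e| = 2.8750e-22 kg·m/s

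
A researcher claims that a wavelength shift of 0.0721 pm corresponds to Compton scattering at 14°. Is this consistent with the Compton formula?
Yes, consistent

Calculate the expected shift for θ = 14°:

Δλ_expected = λ_C(1 - cos(14°))
Δλ_expected = 2.4263 × (1 - cos(14°))
Δλ_expected = 2.4263 × 0.0297
Δλ_expected = 0.0721 pm

Given shift: 0.0721 pm
Expected shift: 0.0721 pm
Difference: 0.0000 pm

The values match. This is consistent with Compton scattering at the stated angle.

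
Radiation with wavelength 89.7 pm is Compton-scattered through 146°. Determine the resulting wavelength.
94.1378 pm

Using the Compton scattering formula:
λ' = λ + Δλ = λ + λ_C(1 - cos θ)

Given:
- Initial wavelength λ = 89.7 pm
- Scattering angle θ = 146°
- Compton wavelength λ_C ≈ 2.4263 pm

Calculate the shift:
Δλ = 2.4263 × (1 - cos(146°))
Δλ = 2.4263 × 1.8290
Δλ = 4.4378 pm

Final wavelength:
λ' = 89.7 + 4.4378 = 94.1378 pm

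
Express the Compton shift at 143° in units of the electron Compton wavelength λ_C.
1.7986 λ_C

The Compton shift formula is:
Δλ = λ_C(1 - cos θ)

Dividing both sides by λ_C:
Δλ/λ_C = 1 - cos θ

For θ = 143°:
Δλ/λ_C = 1 - cos(143°)
Δλ/λ_C = 1 - -0.7986
Δλ/λ_C = 1.7986

This means the shift is 1.7986 × λ_C = 4.3640 pm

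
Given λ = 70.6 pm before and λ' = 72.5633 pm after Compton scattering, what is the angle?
79.00°

First find the wavelength shift:
Δλ = λ' - λ = 72.5633 - 70.6 = 1.9633 pm

Using Δλ = λ_C(1 - cos θ), with λ_C = h/(m_e·c) ≈ 2.42631024 pm:
cos θ = 1 - Δλ/λ_C
cos θ = 1 - 1.9633/2.42631024
cos θ = 0.190829

θ = arccos(0.190829)
θ = 79.00°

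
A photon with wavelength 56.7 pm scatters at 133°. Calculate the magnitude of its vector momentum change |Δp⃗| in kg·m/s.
2.0717e-23 kg·m/s

Photon momentum magnitude is p = h/λ.

Initial momentum:
p₀ = h/λ = 6.6261e-34/5.6700e-11 = 1.1686e-23 kg·m/s

After scattering:
λ' = λ + Δλ = 56.7 + 4.0810 = 60.7810 pm
p' = h/λ' = 6.6261e-34/6.0781e-11 = 1.0902e-23 kg·m/s

Momentum is a vector; the scattered photon's direction makes angle θ = 133° with the incident direction. The magnitude of the vector change Δp⃗ = p⃗₀ − p⃗' is found from the law of cosines:
|Δp⃗|² = p₀² + p'² − 2p₀p'cos θ
|Δp⃗|² = (1.1686e-23)² + (1.0902e-23)² − 2·1.1686e-23·1.0902e-23·cos(133°)
|Δp⃗| = 2.0717e-23 kg·m/s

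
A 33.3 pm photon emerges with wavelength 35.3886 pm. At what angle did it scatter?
82.00°

First find the wavelength shift:
Δλ = λ' - λ = 35.3886 - 33.3 = 2.0886 pm

Using Δλ = λ_C(1 - cos θ), with λ_C = h/(m_e·c) ≈ 2.42631024 pm:
cos θ = 1 - Δλ/λ_C
cos θ = 1 - 2.0886/2.42631024
cos θ = 0.139187

θ = arccos(0.139187)
θ = 82.00°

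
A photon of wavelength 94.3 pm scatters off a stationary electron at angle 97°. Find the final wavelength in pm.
97.0220 pm

Using the Compton scattering formula:
λ' = λ + Δλ = λ + λ_C(1 - cos θ)

Given:
- Initial wavelength λ = 94.3 pm
- Scattering angle θ = 97°
- Compton wavelength λ_C ≈ 2.4263 pm

Calculate the shift:
Δλ = 2.4263 × (1 - cos(97°))
Δλ = 2.4263 × 1.1219
Δλ = 2.7220 pm

Final wavelength:
λ' = 94.3 + 2.7220 = 97.0220 pm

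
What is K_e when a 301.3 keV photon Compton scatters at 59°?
66.9981 keV

By energy conservation: K_e = E_initial - E_final

First find the scattered photon energy:
Initial wavelength: λ = hc/E = 4.1150 pm
Compton shift: Δλ = λ_C(1 - cos(59°)) = 1.1767 pm
Final wavelength: λ' = 4.1150 + 1.1767 = 5.2916 pm
Final photon energy: E' = hc/λ' = 234.3019 keV

Electron kinetic energy:
K_e = E - E' = 301.3000 - 234.3019 = 66.9981 keV

(Intermediate values are shown rounded; full precision is carried through to the final answer.)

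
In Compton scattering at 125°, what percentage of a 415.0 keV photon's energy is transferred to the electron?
0.5610 (or 56.10%)

Calculate initial and final photon energies:

Initial: E₀ = 415.0 keV → λ₀ = 2.9876 pm
Compton shift: Δλ = 3.8180 pm
Final wavelength: λ' = 6.8056 pm
Final energy: E' = 182.1809 keV

Fractional energy loss:
(E₀ - E')/E₀ = (415.0000 - 182.1809)/415.0000
= 232.8191/415.0000
= 0.5610
= 56.10%

(Intermediate values are shown rounded; full precision is carried through to the final answer.)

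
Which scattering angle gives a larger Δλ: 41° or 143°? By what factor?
143° produces the larger shift by a factor of 7.333

Calculate both shifts using Δλ = λ_C(1 - cos θ):

For θ₁ = 41°:
Δλ₁ = 2.4263 × (1 - cos(41°))
Δλ₁ = 2.4263 × 0.2453
Δλ₁ = 0.5952 pm

For θ₂ = 143°:
Δλ₂ = 2.4263 × (1 - cos(143°))
Δλ₂ = 2.4263 × 1.7986
Δλ₂ = 4.3640 pm

The 143° angle produces the larger shift.
Ratio: 4.3640/0.5952 = 7.333

(Intermediate values are shown rounded; full precision is carried through to the final answer.)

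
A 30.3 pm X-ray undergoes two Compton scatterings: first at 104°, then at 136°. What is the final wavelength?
37.4849 pm

Apply Compton shift twice:

First scattering at θ₁ = 104°:
Δλ₁ = λ_C(1 - cos(104°))
Δλ₁ = 2.4263 × 1.2419
Δλ₁ = 3.0133 pm

After first scattering:
λ₁ = 30.3 + 3.0133 = 33.3133 pm

Second scattering at θ₂ = 136°:
Δλ₂ = λ_C(1 - cos(136°))
Δλ₂ = 2.4263 × 1.7193
Δλ₂ = 4.1717 pm

Final wavelength:
λ₂ = 33.3133 + 4.1717 = 37.4849 pm

Total shift: Δλ_total = 3.0133 + 4.1717 = 7.1849 pm

(Intermediate values are shown rounded; full precision is carried through to the final answer.)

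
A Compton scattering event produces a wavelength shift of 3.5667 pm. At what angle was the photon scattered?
118.03°

From the Compton formula Δλ = λ_C(1 - cos θ), we can solve for θ:

cos θ = 1 - Δλ/λ_C

Given:
- Δλ = 3.5667 pm
- λ_C = h/(m_e·c) ≈ 2.42631024 pm

cos θ = 1 - 3.5667/2.42631024
cos θ = 1 - 1.470010
cos θ = -0.470010

θ = arccos(-0.470010)
θ = 118.03°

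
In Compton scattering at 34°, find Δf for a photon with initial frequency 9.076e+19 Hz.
1.013e+19 Hz (decrease)

Convert frequency to wavelength (c = 299792458 m/s):
λ₀ = c/f₀ = 299792458/9.076e+19 = 3.3031342e-12 m = 3.3031 pm

Calculate Compton shift:
Δλ = λ_C(1 - cos(34°)) = 0.4148 pm

Final wavelength:
λ' = λ₀ + Δλ = 3.3031 + 0.4148 = 3.7179 pm

Final frequency:
f' = c/λ' = 299792458/3.7179421e-12 = 8.0633978e+19 Hz

Frequency shift (decrease):
Δf = f₀ - f' = 9.076e+19 - 8.0633978e+19 = 1.013e+19 Hz

(Intermediate values are shown rounded; full precision is carried through to the final answer.)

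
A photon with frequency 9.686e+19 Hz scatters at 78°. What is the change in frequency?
3.710e+19 Hz (decrease)

Convert frequency to wavelength (c = 299792458 m/s):
λ₀ = c/f₀ = 299792458/9.686e+19 = 3.0951111e-12 m = 3.0951 pm

Calculate Compton shift:
Δλ = λ_C(1 - cos(78°)) = 1.9219 pm

Final wavelength:
λ' = λ₀ + Δλ = 3.0951 + 1.9219 = 5.0170 pm

Final frequency:
f' = c/λ' = 299792458/5.0169630e-12 = 5.9755764e+19 Hz

Frequency shift (decrease):
Δf = f₀ - f' = 9.686e+19 - 5.9755764e+19 = 3.710e+19 Hz

(Intermediate values are shown rounded; full precision is carried through to the final answer.)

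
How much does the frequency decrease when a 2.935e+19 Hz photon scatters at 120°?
7.710e+18 Hz (decrease)

Convert frequency to wavelength (c = 299792458 m/s):
λ₀ = c/f₀ = 299792458/2.935e+19 = 1.0214394e-11 m = 10.2144 pm

Calculate Compton shift:
Δλ = λ_C(1 - cos(120°)) = 3.6395 pm

Final wavelength:
λ' = λ₀ + Δλ = 10.2144 + 3.6395 = 13.8539 pm

Final frequency:
f' = c/λ' = 299792458/1.3853859e-11 = 2.1639635e+19 Hz

Frequency shift (decrease):
Δf = f₀ - f' = 2.935e+19 - 2.1639635e+19 = 7.710e+18 Hz

(Intermediate values are shown rounded; full precision is carried through to the final answer.)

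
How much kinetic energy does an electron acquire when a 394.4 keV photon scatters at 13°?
7.6506 keV

By energy conservation: K_e = E_initial - E_final

First find the scattered photon energy:
Initial wavelength: λ = hc/E = 3.1436 pm
Compton shift: Δλ = λ_C(1 - cos(13°)) = 0.0622 pm
Final wavelength: λ' = 3.1436 + 0.0622 = 3.2058 pm
Final photon energy: E' = hc/λ' = 386.7494 keV

Electron kinetic energy:
K_e = E - E' = 394.4000 - 386.7494 = 7.6506 keV

(Intermediate values are shown rounded; full precision is carried through to the final answer.)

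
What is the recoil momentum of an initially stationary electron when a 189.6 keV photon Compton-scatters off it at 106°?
1.3726e-22 kg·m/s

The electron is initially at rest, so by conservation of momentum:
p⃗_e = p⃗₀ − p⃗'  (incident photon momentum minus scattered photon momentum)

Photon momentum magnitudes (p = h/λ = E/c):
λ₀ = hc/E₀ = 6.5393 pm → p₀ = h/λ₀ = 1.0133e-22 kg·m/s
Δλ = λ_C(1 − cos 106°) = 3.0951 pm
λ' = 9.6343 pm → p' = h/λ' = 6.8776e-23 kg·m/s

The scattered photon makes angle θ = 106° with the incident direction, so by the law of cosines:
|p⃗_e|² = p₀² + p'² − 2p₀p'cos θ
|p⃗_e|² = (1.0133e-22)² + (6.8776e-23)² − 2·1.0133e-22·6.8776e-23·cos(106°)
|p⃗_e| = 1.3726e-22 kg·m/s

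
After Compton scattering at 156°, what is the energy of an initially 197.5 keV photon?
113.5331 keV

First convert energy to wavelength:
λ = hc/E, with hc ≈ 1239.842 keV·pm (i.e. 1239.842 eV·nm)

For E = 197.5 keV = 197500 eV:
λ = 1239.842 keV·pm / 197.5 keV
λ = 6.2777 pm

Calculate the Compton shift:
Δλ = λ_C(1 - cos(156°)) = 2.4263 × 1.9135
Δλ = 4.6429 pm

Final wavelength:
λ' = 6.2777 + 4.6429 = 10.9205 pm

Final energy:
E' = hc/λ' = 1239.842 / 10.9205 = 113.5331 keV

(Intermediate values are shown rounded; full precision is carried through to the final answer.)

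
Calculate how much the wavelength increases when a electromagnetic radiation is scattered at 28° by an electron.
0.2840 pm

Using the Compton scattering formula:
Δλ = λ_C(1 - cos θ)

where λ_C = h/(m_e·c) ≈ 2.4263 pm is the Compton wavelength of an electron.

For θ = 28°:
cos(28°) = 0.8829
1 - cos(28°) = 0.1171

Δλ = 2.4263 × 0.1171
Δλ = 0.2840 pm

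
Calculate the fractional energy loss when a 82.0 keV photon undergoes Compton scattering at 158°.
0.2362 (or 23.62%)

Calculate initial and final photon energies:

Initial: E₀ = 82.0 keV → λ₀ = 15.1200 pm
Compton shift: Δλ = 4.6759 pm
Final wavelength: λ' = 19.7960 pm
Final energy: E' = 62.6310 keV

Fractional energy loss:
(E₀ - E')/E₀ = (82.0000 - 62.6310)/82.0000
= 19.3690/82.0000
= 0.2362
= 23.62%

(Intermediate values are shown rounded; full precision is carried through to the final answer.)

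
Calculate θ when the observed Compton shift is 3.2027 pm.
108.66°

From the Compton formula Δλ = λ_C(1 - cos θ), we can solve for θ:

cos θ = 1 - Δλ/λ_C

Given:
- Δλ = 3.2027 pm
- λ_C = h/(m_e·c) ≈ 2.42631024 pm

cos θ = 1 - 3.2027/2.42631024
cos θ = 1 - 1.319988
cos θ = -0.319988

θ = arccos(-0.319988)
θ = 108.66°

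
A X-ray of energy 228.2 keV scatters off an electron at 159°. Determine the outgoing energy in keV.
122.4583 keV

First convert energy to wavelength:
λ = hc/E, with hc ≈ 1239.842 keV·pm (i.e. 1239.842 eV·nm)

For E = 228.2 keV = 228200 eV:
λ = 1239.842 keV·pm / 228.2 keV
λ = 5.4331 pm

Calculate the Compton shift:
Δλ = λ_C(1 - cos(159°)) = 2.4263 × 1.9336
Δλ = 4.6915 pm

Final wavelength:
λ' = 5.4331 + 4.6915 = 10.1246 pm

Final energy:
E' = hc/λ' = 1239.842 / 10.1246 = 122.4583 keV

(Intermediate values are shown rounded; full precision is carried through to the final answer.)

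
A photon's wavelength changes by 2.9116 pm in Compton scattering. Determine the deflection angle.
101.54°

From the Compton formula Δλ = λ_C(1 - cos θ), we can solve for θ:

cos θ = 1 - Δλ/λ_C

Given:
- Δλ = 2.9116 pm
- λ_C = h/(m_e·c) ≈ 2.42631024 pm

cos θ = 1 - 2.9116/2.42631024
cos θ = 1 - 1.200011
cos θ = -0.200011

θ = arccos(-0.200011)
θ = 101.54°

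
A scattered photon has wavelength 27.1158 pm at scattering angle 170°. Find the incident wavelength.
22.3000 pm

From λ' = λ + Δλ, we have λ = λ' - Δλ

First calculate the Compton shift:
Δλ = λ_C(1 - cos θ)
Δλ = 2.4263 × (1 - cos(170°))
Δλ = 2.4263 × 1.9848
Δλ = 4.8158 pm

Initial wavelength:
λ = λ' - Δλ
λ = 27.1158 - 4.8158
λ = 22.3000 pm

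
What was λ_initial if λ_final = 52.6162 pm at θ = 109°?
49.4000 pm

From λ' = λ + Δλ, we have λ = λ' - Δλ

First calculate the Compton shift:
Δλ = λ_C(1 - cos θ)
Δλ = 2.4263 × (1 - cos(109°))
Δλ = 2.4263 × 1.3256
Δλ = 3.2162 pm

Initial wavelength:
λ = λ' - Δλ
λ = 52.6162 - 3.2162
λ = 49.4000 pm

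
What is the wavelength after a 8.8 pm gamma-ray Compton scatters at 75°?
10.5983 pm

Using the Compton scattering formula:
λ' = λ + Δλ = λ + λ_C(1 - cos θ)

Given:
- Initial wavelength λ = 8.8 pm
- Scattering angle θ = 75°
- Compton wavelength λ_C ≈ 2.4263 pm

Calculate the shift:
Δλ = 2.4263 × (1 - cos(75°))
Δλ = 2.4263 × 0.7412
Δλ = 1.7983 pm

Final wavelength:
λ' = 8.8 + 1.7983 = 10.5983 pm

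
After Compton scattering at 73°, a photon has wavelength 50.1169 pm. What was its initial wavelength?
48.4000 pm

From λ' = λ + Δλ, we have λ = λ' - Δλ

First calculate the Compton shift:
Δλ = λ_C(1 - cos θ)
Δλ = 2.4263 × (1 - cos(73°))
Δλ = 2.4263 × 0.7076
Δλ = 1.7169 pm

Initial wavelength:
λ = λ' - Δλ
λ = 50.1169 - 1.7169
λ = 48.4000 pm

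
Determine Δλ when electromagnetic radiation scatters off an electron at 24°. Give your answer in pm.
0.2098 pm

Using the Compton scattering formula:
Δλ = λ_C(1 - cos θ)

where λ_C = h/(m_e·c) ≈ 2.4263 pm is the Compton wavelength of an electron.

For θ = 24°:
cos(24°) = 0.9135
1 - cos(24°) = 0.0865

Δλ = 2.4263 × 0.0865
Δλ = 0.2098 pm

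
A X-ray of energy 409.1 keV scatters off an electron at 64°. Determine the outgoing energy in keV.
282.2092 keV

First convert energy to wavelength:
λ = hc/E, with hc ≈ 1239.842 keV·pm (i.e. 1239.842 eV·nm)

For E = 409.1 keV = 409100 eV:
λ = 1239.842 keV·pm / 409.1 keV
λ = 3.0307 pm

Calculate the Compton shift:
Δλ = λ_C(1 - cos(64°)) = 2.4263 × 0.5616
Δλ = 1.3627 pm

Final wavelength:
λ' = 3.0307 + 1.3627 = 4.3933 pm

Final energy:
E' = hc/λ' = 1239.842 / 4.3933 = 282.2092 keV

(Intermediate values are shown rounded; full precision is carried through to the final answer.)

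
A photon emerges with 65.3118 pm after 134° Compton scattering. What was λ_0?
61.2000 pm

From λ' = λ + Δλ, we have λ = λ' - Δλ

First calculate the Compton shift:
Δλ = λ_C(1 - cos θ)
Δλ = 2.4263 × (1 - cos(134°))
Δλ = 2.4263 × 1.6947
Δλ = 4.1118 pm

Initial wavelength:
λ = λ' - Δλ
λ = 65.3118 - 4.1118
λ = 61.2000 pm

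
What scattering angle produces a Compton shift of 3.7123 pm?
122.01°

From the Compton formula Δλ = λ_C(1 - cos θ), we can solve for θ:

cos θ = 1 - Δλ/λ_C

Given:
- Δλ = 3.7123 pm
- λ_C = h/(m_e·c) ≈ 2.42631024 pm

cos θ = 1 - 3.7123/2.42631024
cos θ = 1 - 1.530019
cos θ = -0.530019

θ = arccos(-0.530019)
θ = 122.01°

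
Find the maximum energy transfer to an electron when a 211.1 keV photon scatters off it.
95.5063 keV

Maximum energy transfer occurs at θ = 180° (backscattering).

Initial photon: E₀ = 211.1 keV → λ₀ = 5.8732 pm

Maximum Compton shift (at 180°):
Δλ_max = 2λ_C = 2 × 2.4263 = 4.8526 pm

Final wavelength:
λ' = 5.8732 + 4.8526 = 10.7259 pm

Minimum photon energy (maximum energy to electron):
E'_min = hc/λ' = 115.5937 keV

Maximum electron kinetic energy:
K_max = E₀ - E'_min = 211.1000 - 115.5937 = 95.5063 keV

(Intermediate values are shown rounded; full precision is carried through to the final answer.)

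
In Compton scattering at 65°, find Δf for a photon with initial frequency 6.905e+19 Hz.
1.684e+19 Hz (decrease)

Convert frequency to wavelength (c = 299792458 m/s):
λ₀ = c/f₀ = 299792458/6.905e+19 = 4.3416721e-12 m = 4.3417 pm

Calculate Compton shift:
Δλ = λ_C(1 - cos(65°)) = 1.4009 pm

Final wavelength:
λ' = λ₀ + Δλ = 4.3417 + 1.4009 = 5.7426 pm

Final frequency:
f' = c/λ' = 299792458/5.7425793e-12 = 5.2205192e+19 Hz

Frequency shift (decrease):
Δf = f₀ - f' = 6.905e+19 - 5.2205192e+19 = 1.684e+19 Hz

(Intermediate values are shown rounded; full precision is carried through to the final answer.)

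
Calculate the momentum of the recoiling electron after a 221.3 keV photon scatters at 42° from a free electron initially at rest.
8.1280e-23 kg·m/s

The electron is initially at rest, so by conservation of momentum:
p⃗_e = p⃗₀ − p⃗'  (incident photon momentum minus scattered photon momentum)

Photon momentum magnitudes (p = h/λ = E/c):
λ₀ = hc/E₀ = 5.6025 pm → p₀ = h/λ₀ = 1.1827e-22 kg·m/s
Δλ = λ_C(1 − cos 42°) = 0.6232 pm
λ' = 6.2257 pm → p' = h/λ' = 1.0643e-22 kg·m/s

The scattered photon makes angle θ = 42° with the incident direction, so by the law of cosines:
|p⃗_e|² = p₀² + p'² − 2p₀p'cos θ
|p⃗_e|² = (1.1827e-22)² + (1.0643e-22)² − 2·1.1827e-22·1.0643e-22·cos(42°)
|p⃗_e| = 8.1280e-23 kg·m/s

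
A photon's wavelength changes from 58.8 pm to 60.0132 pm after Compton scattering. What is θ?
60.00°

First find the wavelength shift:
Δλ = λ' - λ = 60.0132 - 58.8 = 1.2132 pm

Using Δλ = λ_C(1 - cos θ), with λ_C = h/(m_e·c) ≈ 2.42631024 pm:
cos θ = 1 - Δλ/λ_C
cos θ = 1 - 1.2132/2.42631024
cos θ = 0.499982

θ = arccos(0.499982)
θ = 60.00°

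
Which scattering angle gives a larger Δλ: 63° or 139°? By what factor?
139° produces the larger shift by a factor of 3.214

Calculate both shifts using Δλ = λ_C(1 - cos θ):

For θ₁ = 63°:
Δλ₁ = 2.4263 × (1 - cos(63°))
Δλ₁ = 2.4263 × 0.5460
Δλ₁ = 1.3248 pm

For θ₂ = 139°:
Δλ₂ = 2.4263 × (1 - cos(139°))
Δλ₂ = 2.4263 × 1.7547
Δλ₂ = 4.2575 pm

The 139° angle produces the larger shift.
Ratio: 4.2575/1.3248 = 3.214

(Intermediate values are shown rounded; full precision is carried through to the final answer.)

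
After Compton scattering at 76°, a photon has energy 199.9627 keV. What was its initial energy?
284.3000 keV

Convert final energy to wavelength (hc ≈ 1239.842 keV·pm):
λ' = hc/E' = 1239.842 / 199.9627 = 6.2004 pm

Calculate the Compton shift:
Δλ = λ_C(1 - cos(76°))
Δλ = 2.4263 × (1 - cos(76°))
Δλ = 1.8393 pm

Initial wavelength:
λ = λ' - Δλ = 6.2004 - 1.8393 = 4.3610 pm

Initial energy:
E = hc/λ = 1239.842 / 4.3610 = 284.3000 keV

(Intermediate values are shown rounded; full precision is carried through to the final answer.)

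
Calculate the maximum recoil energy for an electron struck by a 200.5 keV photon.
88.1585 keV

Maximum energy transfer occurs at θ = 180° (backscattering).

Initial photon: E₀ = 200.5 keV → λ₀ = 6.1838 pm

Maximum Compton shift (at 180°):
Δλ_max = 2λ_C = 2 × 2.4263 = 4.8526 pm

Final wavelength:
λ' = 6.1838 + 4.8526 = 11.0364 pm

Minimum photon energy (maximum energy to electron):
E'_min = hc/λ' = 112.3415 keV

Maximum electron kinetic energy:
K_max = E₀ - E'_min = 200.5000 - 112.3415 = 88.1585 keV

(Intermediate values are shown rounded; full precision is carried through to the final answer.)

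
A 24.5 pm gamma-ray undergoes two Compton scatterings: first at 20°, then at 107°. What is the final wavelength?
27.7820 pm

Apply Compton shift twice:

First scattering at θ₁ = 20°:
Δλ₁ = λ_C(1 - cos(20°))
Δλ₁ = 2.4263 × 0.0603
Δλ₁ = 0.1463 pm

After first scattering:
λ₁ = 24.5 + 0.1463 = 24.6463 pm

Second scattering at θ₂ = 107°:
Δλ₂ = λ_C(1 - cos(107°))
Δλ₂ = 2.4263 × 1.2924
Δλ₂ = 3.1357 pm

Final wavelength:
λ₂ = 24.6463 + 3.1357 = 27.7820 pm

Total shift: Δλ_total = 0.1463 + 3.1357 = 3.2820 pm

(Intermediate values are shown rounded; full precision is carried through to the final answer.)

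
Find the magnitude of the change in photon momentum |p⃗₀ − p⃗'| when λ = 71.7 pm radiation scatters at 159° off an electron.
1.7616e-23 kg·m/s

Photon momentum magnitude is p = h/λ.

Initial momentum:
p₀ = h/λ = 6.6261e-34/7.1700e-11 = 9.2414e-24 kg·m/s

After scattering:
λ' = λ + Δλ = 71.7 + 4.6915 = 76.3915 pm
p' = h/λ' = 6.6261e-34/7.6391e-11 = 8.6738e-24 kg·m/s

Momentum is a vector; the scattered photon's direction makes angle θ = 159° with the incident direction. The magnitude of the vector change Δp⃗ = p⃗₀ − p⃗' is found from the law of cosines:
|Δp⃗|² = p₀² + p'² − 2p₀p'cos θ
|Δp⃗|² = (9.2414e-24)² + (8.6738e-24)² − 2·9.2414e-24·8.6738e-24·cos(159°)
|Δp⃗| = 1.7616e-23 kg·m/s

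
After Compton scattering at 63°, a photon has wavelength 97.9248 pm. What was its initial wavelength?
96.6000 pm

From λ' = λ + Δλ, we have λ = λ' - Δλ

First calculate the Compton shift:
Δλ = λ_C(1 - cos θ)
Δλ = 2.4263 × (1 - cos(63°))
Δλ = 2.4263 × 0.5460
Δλ = 1.3248 pm

Initial wavelength:
λ = λ' - Δλ
λ = 97.9248 - 1.3248
λ = 96.6000 pm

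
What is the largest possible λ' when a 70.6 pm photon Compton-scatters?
75.4526 pm (at θ = 180°)

The Compton shift is Δλ = λ_C(1 − cos θ).

Since cos θ ranges from −1 to 1, the factor (1 − cos θ) ranges from 0 to 2; the maximum shift occurs at θ = 180° (backscattering):
Δλ_max = 2λ_C = 2 × 2.4263 pm = 4.8526 pm

Maximum scattered wavelength:
λ'_max = λ₀ + Δλ_max = 70.6 + 4.8526 = 75.4526 pm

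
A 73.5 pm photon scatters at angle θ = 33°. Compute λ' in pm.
73.8914 pm

Using the Compton scattering formula:
λ' = λ + Δλ = λ + λ_C(1 - cos θ)

Given:
- Initial wavelength λ = 73.5 pm
- Scattering angle θ = 33°
- Compton wavelength λ_C ≈ 2.4263 pm

Calculate the shift:
Δλ = 2.4263 × (1 - cos(33°))
Δλ = 2.4263 × 0.1613
Δλ = 0.3914 pm

Final wavelength:
λ' = 73.5 + 0.3914 = 73.8914 pm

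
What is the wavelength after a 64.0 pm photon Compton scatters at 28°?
64.2840 pm

Using the Compton scattering formula:
λ' = λ + Δλ = λ + λ_C(1 - cos θ)

Given:
- Initial wavelength λ = 64.0 pm
- Scattering angle θ = 28°
- Compton wavelength λ_C ≈ 2.4263 pm

Calculate the shift:
Δλ = 2.4263 × (1 - cos(28°))
Δλ = 2.4263 × 0.1171
Δλ = 0.2840 pm

Final wavelength:
λ' = 64.0 + 0.2840 = 64.2840 pm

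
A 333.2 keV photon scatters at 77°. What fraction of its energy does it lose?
0.3357 (or 33.57%)

Calculate initial and final photon energies:

Initial: E₀ = 333.2 keV → λ₀ = 3.7210 pm
Compton shift: Δλ = 1.8805 pm
Final wavelength: λ' = 5.6015 pm
Final energy: E' = 221.3401 keV

Fractional energy loss:
(E₀ - E')/E₀ = (333.2000 - 221.3401)/333.2000
= 111.8599/333.2000
= 0.3357
= 33.57%

(Intermediate values are shown rounded; full precision is carried through to the final answer.)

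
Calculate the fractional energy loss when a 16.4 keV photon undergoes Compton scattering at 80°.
0.0258 (or 2.58%)

Calculate initial and final photon energies:

Initial: E₀ = 16.4 keV → λ₀ = 75.6001 pm
Compton shift: Δλ = 2.0050 pm
Final wavelength: λ' = 77.6051 pm
Final energy: E' = 15.9763 keV

Fractional energy loss:
(E₀ - E')/E₀ = (16.4000 - 15.9763)/16.4000
= 0.4237/16.4000
= 0.0258
= 2.58%

(Intermediate values are shown rounded; full precision is carried through to the final answer.)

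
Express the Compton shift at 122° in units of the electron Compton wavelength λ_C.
1.5299 λ_C

The Compton shift formula is:
Δλ = λ_C(1 - cos θ)

Dividing both sides by λ_C:
Δλ/λ_C = 1 - cos θ

For θ = 122°:
Δλ/λ_C = 1 - cos(122°)
Δλ/λ_C = 1 - -0.5299
Δλ/λ_C = 1.5299

This means the shift is 1.5299 × λ_C = 3.7121 pm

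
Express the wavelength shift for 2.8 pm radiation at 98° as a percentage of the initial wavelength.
98.7138%

Calculate the Compton shift:
Δλ = λ_C(1 - cos(98°))
Δλ = 2.4263 × (1 - cos(98°))
Δλ = 2.4263 × 1.1392
Δλ = 2.7640 pm

Percentage change:
(Δλ/λ₀) × 100 = (2.7640/2.8) × 100
= 98.7138%

(Intermediate values are shown rounded; full precision is carried through to the final answer.)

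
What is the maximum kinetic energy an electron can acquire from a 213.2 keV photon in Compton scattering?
96.9795 keV

Maximum energy transfer occurs at θ = 180° (backscattering).

Initial photon: E₀ = 213.2 keV → λ₀ = 5.8154 pm

Maximum Compton shift (at 180°):
Δλ_max = 2λ_C = 2 × 2.4263 = 4.8526 pm

Final wavelength:
λ' = 5.8154 + 4.8526 = 10.6680 pm

Minimum photon energy (maximum energy to electron):
E'_min = hc/λ' = 116.2205 keV

Maximum electron kinetic energy:
K_max = E₀ - E'_min = 213.2000 - 116.2205 = 96.9795 keV

(Intermediate values are shown rounded; full precision is carried through to the final answer.)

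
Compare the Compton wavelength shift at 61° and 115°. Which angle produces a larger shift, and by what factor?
115° produces the larger shift by a factor of 2.761

Calculate both shifts using Δλ = λ_C(1 - cos θ):

For θ₁ = 61°:
Δλ₁ = 2.4263 × (1 - cos(61°))
Δλ₁ = 2.4263 × 0.5152
Δλ₁ = 1.2500 pm

For θ₂ = 115°:
Δλ₂ = 2.4263 × (1 - cos(115°))
Δλ₂ = 2.4263 × 1.4226
Δλ₂ = 3.4517 pm

The 115° angle produces the larger shift.
Ratio: 3.4517/1.2500 = 2.761

(Intermediate values are shown rounded; full precision is carried through to the final answer.)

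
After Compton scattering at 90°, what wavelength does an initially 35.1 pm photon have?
37.5263 pm

Using the Compton formula: λ' = λ + λ_C(1 − cos θ)

For θ = 90°, cos θ = 0 (exact) = 0.0000, so:
1 − cos 90° = 1 − (0) = 1.0000

Δλ = λ_C × 1.0000 = 2.4263 × 1.0000 = 2.4263 pm

λ' = 35.1 + 2.4263 = 37.5263 pm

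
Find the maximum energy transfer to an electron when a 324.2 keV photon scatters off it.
181.3106 keV

Maximum energy transfer occurs at θ = 180° (backscattering).

Initial photon: E₀ = 324.2 keV → λ₀ = 3.8243 pm

Maximum Compton shift (at 180°):
Δλ_max = 2λ_C = 2 × 2.4263 = 4.8526 pm

Final wavelength:
λ' = 3.8243 + 4.8526 = 8.6769 pm

Minimum photon energy (maximum energy to electron):
E'_min = hc/λ' = 142.8894 keV

Maximum electron kinetic energy:
K_max = E₀ - E'_min = 324.2000 - 142.8894 = 181.3106 keV

(Intermediate values are shown rounded; full precision is carried through to the final answer.)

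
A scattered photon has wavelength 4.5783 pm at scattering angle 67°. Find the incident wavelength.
3.1000 pm

From λ' = λ + Δλ, we have λ = λ' - Δλ

First calculate the Compton shift:
Δλ = λ_C(1 - cos θ)
Δλ = 2.4263 × (1 - cos(67°))
Δλ = 2.4263 × 0.6093
Δλ = 1.4783 pm

Initial wavelength:
λ = λ' - Δλ
λ = 4.5783 - 1.4783
λ = 3.1000 pm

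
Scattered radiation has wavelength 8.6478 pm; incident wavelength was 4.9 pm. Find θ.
123.00°

First find the wavelength shift:
Δλ = λ' - λ = 8.6478 - 4.9 = 3.7478 pm

Using Δλ = λ_C(1 - cos θ), with λ_C = h/(m_e·c) ≈ 2.42631024 pm:
cos θ = 1 - Δλ/λ_C
cos θ = 1 - 3.7478/2.42631024
cos θ = -0.544650

θ = arccos(-0.544650)
θ = 123.00°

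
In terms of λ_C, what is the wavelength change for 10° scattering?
0.0152 λ_C

The Compton shift formula is:
Δλ = λ_C(1 - cos θ)

Dividing both sides by λ_C:
Δλ/λ_C = 1 - cos θ

For θ = 10°:
Δλ/λ_C = 1 - cos(10°)
Δλ/λ_C = 1 - 0.9848
Δλ/λ_C = 0.0152

This means the shift is 0.0152 × λ_C = 0.0369 pm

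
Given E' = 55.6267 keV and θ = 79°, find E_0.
61.0000 keV

Convert final energy to wavelength (hc ≈ 1239.842 keV·pm):
λ' = hc/E' = 1239.842 / 55.6267 = 22.2886 pm

Calculate the Compton shift:
Δλ = λ_C(1 - cos(79°))
Δλ = 2.4263 × (1 - cos(79°))
Δλ = 1.9633 pm

Initial wavelength:
λ = λ' - Δλ = 22.2886 - 1.9633 = 20.3253 pm

Initial energy:
E = hc/λ = 1239.842 / 20.3253 = 61.0000 keV

(Intermediate values are shown rounded; full precision is carried through to the final answer.)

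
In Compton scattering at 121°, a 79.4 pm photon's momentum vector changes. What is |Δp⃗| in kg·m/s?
1.4206e-23 kg·m/s

Photon momentum magnitude is p = h/λ.

Initial momentum:
p₀ = h/λ = 6.6261e-34/7.9400e-11 = 8.3452e-24 kg·m/s

After scattering:
λ' = λ + Δλ = 79.4 + 3.6760 = 83.0760 pm
p' = h/λ' = 6.6261e-34/8.3076e-11 = 7.9759e-24 kg·m/s

Momentum is a vector; the scattered photon's direction makes angle θ = 121° with the incident direction. The magnitude of the vector change Δp⃗ = p⃗₀ − p⃗' is found from the law of cosines:
|Δp⃗|² = p₀² + p'² − 2p₀p'cos θ
|Δp⃗|² = (8.3452e-24)² + (7.9759e-24)² − 2·8.3452e-24·7.9759e-24·cos(121°)
|Δp⃗| = 1.4206e-23 kg·m/s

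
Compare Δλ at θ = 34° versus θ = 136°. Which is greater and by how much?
136° produces the larger shift by a factor of 10.057

Calculate both shifts using Δλ = λ_C(1 - cos θ):

For θ₁ = 34°:
Δλ₁ = 2.4263 × (1 - cos(34°))
Δλ₁ = 2.4263 × 0.1710
Δλ₁ = 0.4148 pm

For θ₂ = 136°:
Δλ₂ = 2.4263 × (1 - cos(136°))
Δλ₂ = 2.4263 × 1.7193
Δλ₂ = 4.1717 pm

The 136° angle produces the larger shift.
Ratio: 4.1717/0.4148 = 10.057

(Intermediate values are shown rounded; full precision is carried through to the final answer.)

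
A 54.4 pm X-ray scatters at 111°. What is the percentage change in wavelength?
6.0585%

Calculate the Compton shift:
Δλ = λ_C(1 - cos(111°))
Δλ = 2.4263 × (1 - cos(111°))
Δλ = 2.4263 × 1.3584
Δλ = 3.2958 pm

Percentage change:
(Δλ/λ₀) × 100 = (3.2958/54.4) × 100
= 6.0585%

(Intermediate values are shown rounded; full precision is carried through to the final answer.)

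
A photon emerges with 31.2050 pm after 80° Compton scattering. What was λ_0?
29.2000 pm

From λ' = λ + Δλ, we have λ = λ' - Δλ

First calculate the Compton shift:
Δλ = λ_C(1 - cos θ)
Δλ = 2.4263 × (1 - cos(80°))
Δλ = 2.4263 × 0.8264
Δλ = 2.0050 pm

Initial wavelength:
λ = λ' - Δλ
λ = 31.2050 - 2.0050
λ = 29.2000 pm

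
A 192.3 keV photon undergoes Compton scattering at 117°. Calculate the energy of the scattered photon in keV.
124.2916 keV

First convert energy to wavelength:
λ = hc/E, with hc ≈ 1239.842 keV·pm (i.e. 1239.842 eV·nm)

For E = 192.3 keV = 192300 eV:
λ = 1239.842 keV·pm / 192.3 keV
λ = 6.4474 pm

Calculate the Compton shift:
Δλ = λ_C(1 - cos(117°)) = 2.4263 × 1.4540
Δλ = 3.5278 pm

Final wavelength:
λ' = 6.4474 + 3.5278 = 9.9753 pm

Final energy:
E' = hc/λ' = 1239.842 / 9.9753 = 124.2916 keV

(Intermediate values are shown rounded; full precision is carried through to the final answer.)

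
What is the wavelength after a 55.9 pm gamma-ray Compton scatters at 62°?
57.1872 pm

Using the Compton scattering formula:
λ' = λ + Δλ = λ + λ_C(1 - cos θ)

Given:
- Initial wavelength λ = 55.9 pm
- Scattering angle θ = 62°
- Compton wavelength λ_C ≈ 2.4263 pm

Calculate the shift:
Δλ = 2.4263 × (1 - cos(62°))
Δλ = 2.4263 × 0.5305
Δλ = 1.2872 pm

Final wavelength:
λ' = 55.9 + 1.2872 = 57.1872 pm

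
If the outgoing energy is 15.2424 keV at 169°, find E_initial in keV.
16.2000 keV

Convert final energy to wavelength (hc ≈ 1239.842 keV·pm):
λ' = hc/E' = 1239.842 / 15.2424 = 81.3417 pm

Calculate the Compton shift:
Δλ = λ_C(1 - cos(169°))
Δλ = 2.4263 × (1 - cos(169°))
Δλ = 4.8080 pm

Initial wavelength:
λ = λ' - Δλ = 81.3417 - 4.8080 = 76.5336 pm

Initial energy:
E = hc/λ = 1239.842 / 76.5336 = 16.2000 keV

(Intermediate values are shown rounded; full precision is carried through to the final answer.)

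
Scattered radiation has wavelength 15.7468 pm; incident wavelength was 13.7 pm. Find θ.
81.00°

First find the wavelength shift:
Δλ = λ' - λ = 15.7468 - 13.7 = 2.0468 pm

Using Δλ = λ_C(1 - cos θ), with λ_C = h/(m_e·c) ≈ 2.42631024 pm:
cos θ = 1 - Δλ/λ_C
cos θ = 1 - 2.0468/2.42631024
cos θ = 0.156415

θ = arccos(0.156415)
θ = 81.00°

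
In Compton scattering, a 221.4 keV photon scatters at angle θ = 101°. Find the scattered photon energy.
146.0479 keV

First convert energy to wavelength:
λ = hc/E, with hc ≈ 1239.842 keV·pm (i.e. 1239.842 eV·nm)

For E = 221.4 keV = 221400 eV:
λ = 1239.842 keV·pm / 221.4 keV
λ = 5.6000 pm

Calculate the Compton shift:
Δλ = λ_C(1 - cos(101°)) = 2.4263 × 1.1908
Δλ = 2.8893 pm

Final wavelength:
λ' = 5.6000 + 2.8893 = 8.4893 pm

Final energy:
E' = hc/λ' = 1239.842 / 8.4893 = 146.0479 keV

(Intermediate values are shown rounded; full precision is carried through to the final answer.)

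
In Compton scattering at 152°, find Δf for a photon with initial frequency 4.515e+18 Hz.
2.907e+17 Hz (decrease)

Convert frequency to wavelength (c = 299792458 m/s):
λ₀ = c/f₀ = 299792458/4.515e+18 = 6.6399216e-11 m = 66.3992 pm

Calculate Compton shift:
Δλ = λ_C(1 - cos(152°)) = 4.5686 pm

Final wavelength:
λ' = λ₀ + Δλ = 66.3992 + 4.5686 = 70.9678 pm

Final frequency:
f' = c/λ' = 299792458/7.0967831e-11 = 4.2243430e+18 Hz

Frequency shift (decrease):
Δf = f₀ - f' = 4.515e+18 - 4.2243430e+18 = 2.907e+17 Hz

(Intermediate values are shown rounded; full precision is carried through to the final answer.)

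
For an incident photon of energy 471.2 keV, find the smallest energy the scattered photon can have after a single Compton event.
165.6687 keV (at θ = 180°)

The scattered photon has minimum energy when its wavelength is maximum, i.e., when the Compton shift Δλ = λ_C(1 − cos θ) is maximum. This occurs at θ = 180° (backscattering), giving Δλ_max = 2λ_C = 4.8526 pm.

Initial wavelength: λ₀ = hc/E₀ = 2.6312 pm
Maximum final wavelength: λ'_max = λ₀ + 2λ_C = 2.6312 + 4.8526 = 7.4839 pm
Minimum final energy: E'_min = hc/λ'_max = 165.6687 keV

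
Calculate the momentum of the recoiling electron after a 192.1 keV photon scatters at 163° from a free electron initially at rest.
1.6017e-22 kg·m/s

The electron is initially at rest, so by conservation of momentum:
p⃗_e = p⃗₀ − p⃗'  (incident photon momentum minus scattered photon momentum)

Photon momentum magnitudes (p = h/λ = E/c):
λ₀ = hc/E₀ = 6.4541 pm → p₀ = h/λ₀ = 1.0266e-22 kg·m/s
Δλ = λ_C(1 − cos 163°) = 4.7466 pm
λ' = 11.2008 pm → p' = h/λ' = 5.9157e-23 kg·m/s

The scattered photon makes angle θ = 163° with the incident direction, so by the law of cosines:
|p⃗_e|² = p₀² + p'² − 2p₀p'cos θ
|p⃗_e|² = (1.0266e-22)² + (5.9157e-23)² − 2·1.0266e-22·5.9157e-23·cos(163°)
|p⃗_e| = 1.6017e-22 kg·m/s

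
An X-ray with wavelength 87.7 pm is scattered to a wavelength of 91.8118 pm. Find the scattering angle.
134.00°

First find the wavelength shift:
Δλ = λ' - λ = 91.8118 - 87.7 = 4.1118 pm

Using Δλ = λ_C(1 - cos θ), with λ_C = h/(m_e·c) ≈ 2.42631024 pm:
cos θ = 1 - Δλ/λ_C
cos θ = 1 - 4.1118/2.42631024
cos θ = -0.694672

θ = arccos(-0.694672)
θ = 134.00°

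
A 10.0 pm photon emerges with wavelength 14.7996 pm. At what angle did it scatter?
168.00°

First find the wavelength shift:
Δλ = λ' - λ = 14.7996 - 10.0 = 4.7996 pm

Using Δλ = λ_C(1 - cos θ), with λ_C = h/(m_e·c) ≈ 2.42631024 pm:
cos θ = 1 - Δλ/λ_C
cos θ = 1 - 4.7996/2.42631024
cos θ = -0.978148

θ = arccos(-0.978148)
θ = 168.00°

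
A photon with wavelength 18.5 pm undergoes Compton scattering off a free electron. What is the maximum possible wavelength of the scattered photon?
23.3526 pm (at θ = 180°)

The Compton shift is Δλ = λ_C(1 − cos θ).

Since cos θ ranges from −1 to 1, the factor (1 − cos θ) ranges from 0 to 2; the maximum shift occurs at θ = 180° (backscattering):
Δλ_max = 2λ_C = 2 × 2.4263 pm = 4.8526 pm

Maximum scattered wavelength:
λ'_max = λ₀ + Δλ_max = 18.5 + 4.8526 = 23.3526 pm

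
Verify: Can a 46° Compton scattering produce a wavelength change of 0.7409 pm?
Yes, consistent

Calculate the expected shift for θ = 46°:

Δλ_expected = λ_C(1 - cos(46°))
Δλ_expected = 2.4263 × (1 - cos(46°))
Δλ_expected = 2.4263 × 0.3053
Δλ_expected = 0.7409 pm

Given shift: 0.7409 pm
Expected shift: 0.7409 pm
Difference: 0.0000 pm

The values match. This is consistent with Compton scattering at the stated angle.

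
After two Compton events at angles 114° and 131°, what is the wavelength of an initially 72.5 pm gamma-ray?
79.9313 pm

Apply Compton shift twice:

First scattering at θ₁ = 114°:
Δλ₁ = λ_C(1 - cos(114°))
Δλ₁ = 2.4263 × 1.4067
Δλ₁ = 3.4132 pm

After first scattering:
λ₁ = 72.5 + 3.4132 = 75.9132 pm

Second scattering at θ₂ = 131°:
Δλ₂ = λ_C(1 - cos(131°))
Δλ₂ = 2.4263 × 1.6561
Δλ₂ = 4.0181 pm

Final wavelength:
λ₂ = 75.9132 + 4.0181 = 79.9313 pm

Total shift: Δλ_total = 3.4132 + 4.0181 = 7.4313 pm

(Intermediate values are shown rounded; full precision is carried through to the final answer.)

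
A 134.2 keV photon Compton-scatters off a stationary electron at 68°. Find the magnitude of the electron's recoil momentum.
7.5024e-23 kg·m/s

The electron is initially at rest, so by conservation of momentum:
p⃗_e = p⃗₀ − p⃗'  (incident photon momentum minus scattered photon momentum)

Photon momentum magnitudes (p = h/λ = E/c):
λ₀ = hc/E₀ = 9.2388 pm → p₀ = h/λ₀ = 7.1720e-23 kg·m/s
Δλ = λ_C(1 − cos 68°) = 1.5174 pm
λ' = 10.7562 pm → p' = h/λ' = 6.1603e-23 kg·m/s

The scattered photon makes angle θ = 68° with the incident direction, so by the law of cosines:
|p⃗_e|² = p₀² + p'² − 2p₀p'cos θ
|p⃗_e|² = (7.1720e-23)² + (6.1603e-23)² − 2·7.1720e-23·6.1603e-23·cos(68°)
|p⃗_e| = 7.5024e-23 kg·m/s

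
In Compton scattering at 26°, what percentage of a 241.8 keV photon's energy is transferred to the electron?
0.0457 (or 4.57%)

Calculate initial and final photon energies:

Initial: E₀ = 241.8 keV → λ₀ = 5.1276 pm
Compton shift: Δλ = 0.2456 pm
Final wavelength: λ' = 5.3731 pm
Final energy: E' = 230.7495 keV

Fractional energy loss:
(E₀ - E')/E₀ = (241.8000 - 230.7495)/241.8000
= 11.0505/241.8000
= 0.0457
= 4.57%

(Intermediate values are shown rounded; full precision is carried through to the final answer.)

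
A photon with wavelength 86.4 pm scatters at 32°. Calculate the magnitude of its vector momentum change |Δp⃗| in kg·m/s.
4.2189e-24 kg·m/s

Photon momentum magnitude is p = h/λ.

Initial momentum:
p₀ = h/λ = 6.6261e-34/8.6400e-11 = 7.6691e-24 kg·m/s

After scattering:
λ' = λ + Δλ = 86.4 + 0.3687 = 86.7687 pm
p' = h/λ' = 6.6261e-34/8.6769e-11 = 7.6365e-24 kg·m/s

Momentum is a vector; the scattered photon's direction makes angle θ = 32° with the incident direction. The magnitude of the vector change Δp⃗ = p⃗₀ − p⃗' is found from the law of cosines:
|Δp⃗|² = p₀² + p'² − 2p₀p'cos θ
|Δp⃗|² = (7.6691e-24)² + (7.6365e-24)² − 2·7.6691e-24·7.6365e-24·cos(32°)
|Δp⃗| = 4.2189e-24 kg·m/s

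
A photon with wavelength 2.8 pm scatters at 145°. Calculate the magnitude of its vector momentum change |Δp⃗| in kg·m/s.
3.1630e-22 kg·m/s

Photon momentum magnitude is p = h/λ.

Initial momentum:
p₀ = h/λ = 6.6261e-34/2.8000e-12 = 2.3665e-22 kg·m/s

After scattering:
λ' = λ + Δλ = 2.8 + 4.4138 = 7.2138 pm
p' = h/λ' = 6.6261e-34/7.2138e-12 = 9.1852e-23 kg·m/s

Momentum is a vector; the scattered photon's direction makes angle θ = 145° with the incident direction. The magnitude of the vector change Δp⃗ = p⃗₀ − p⃗' is found from the law of cosines:
|Δp⃗|² = p₀² + p'² − 2p₀p'cos θ
|Δp⃗|² = (2.3665e-22)² + (9.1852e-23)² − 2·2.3665e-22·9.1852e-23·cos(145°)
|Δp⃗| = 3.1630e-22 kg·m/s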